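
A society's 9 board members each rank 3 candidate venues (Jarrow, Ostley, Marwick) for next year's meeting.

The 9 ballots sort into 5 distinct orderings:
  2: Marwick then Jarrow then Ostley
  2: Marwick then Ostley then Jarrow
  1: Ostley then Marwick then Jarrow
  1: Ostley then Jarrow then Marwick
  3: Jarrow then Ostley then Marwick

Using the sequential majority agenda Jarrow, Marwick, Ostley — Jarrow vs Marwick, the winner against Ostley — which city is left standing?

Ostley

Round 1: Jarrow vs Marwick — 4–5, Marwick advances.
Round 2: Marwick vs Ostley — 4–5, Ostley advances.
The agenda winner is Ostley.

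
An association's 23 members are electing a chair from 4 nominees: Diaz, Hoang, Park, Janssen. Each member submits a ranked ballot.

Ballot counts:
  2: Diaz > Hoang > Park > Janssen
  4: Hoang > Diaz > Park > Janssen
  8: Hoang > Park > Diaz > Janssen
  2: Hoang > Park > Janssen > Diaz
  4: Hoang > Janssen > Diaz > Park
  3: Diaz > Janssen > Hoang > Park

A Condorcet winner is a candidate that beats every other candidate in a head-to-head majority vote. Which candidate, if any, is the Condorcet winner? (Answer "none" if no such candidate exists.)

Hoang

Pairwise majorities:
Diaz vs Hoang: Diaz is ranked higher on 2+3 = 5 ballots, Hoang on 18. Hoang wins 18–5.
Diaz vs Park: Diaz preferred on 2+4+4+3 = 13 ballots; Diaz wins 13–10.
Diaz vs Janssen: Diaz is ranked higher on 2+4+8+3 = 17 ballots, Janssen on 6. Diaz wins 17–6.
Hoang vs Park: 2+4+8+2+4+3 = 23 for Hoang, 0 for Park — Hoang by 23–0.
Hoang vs Janssen: 2+4+8+2+4 = 20 for Hoang, 3 for Janssen — Hoang by 20–3.
Park vs Janssen: Park preferred on 2+4+8+2 = 16 ballots; Park wins 16–7.
Hoang defeats every rival head-to-head and is the Condorcet winner.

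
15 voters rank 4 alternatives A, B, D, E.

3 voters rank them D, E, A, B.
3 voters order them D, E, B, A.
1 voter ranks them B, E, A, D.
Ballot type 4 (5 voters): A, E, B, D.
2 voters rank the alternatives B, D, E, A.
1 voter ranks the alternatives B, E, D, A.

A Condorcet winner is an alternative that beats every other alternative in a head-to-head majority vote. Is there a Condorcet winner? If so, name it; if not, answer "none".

none

Pairwise majorities:
A vs B: A, 8–7.
A vs D: A preferred on 1+5 = 6 ballots; D wins 9–6.
A vs E: A preferred on 5 ballots; E wins 10–5.
B vs D: B, 9–6.
B vs E: 4 to 11, E.
D vs E: 8 to 7, D.
Each alternative drops at least one matchup (A loses to D; B loses to A; D loses to B; E loses to D); the cycle A beats B beats D beats A rules out a Condorcet winner.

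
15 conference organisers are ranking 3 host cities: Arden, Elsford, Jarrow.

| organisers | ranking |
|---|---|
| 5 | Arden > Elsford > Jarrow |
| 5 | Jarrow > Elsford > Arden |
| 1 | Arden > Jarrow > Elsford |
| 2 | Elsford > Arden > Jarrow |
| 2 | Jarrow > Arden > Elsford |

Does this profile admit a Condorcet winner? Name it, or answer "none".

Arden

Head-to-head results (15 organisers):
Arden vs Elsford: Arden, 8–7.
Arden vs Jarrow: Arden, 8–7.
Elsford vs Jarrow: Jarrow, 8–7.
Arden wins every pairwise contest, so Arden is the Condorcet winner.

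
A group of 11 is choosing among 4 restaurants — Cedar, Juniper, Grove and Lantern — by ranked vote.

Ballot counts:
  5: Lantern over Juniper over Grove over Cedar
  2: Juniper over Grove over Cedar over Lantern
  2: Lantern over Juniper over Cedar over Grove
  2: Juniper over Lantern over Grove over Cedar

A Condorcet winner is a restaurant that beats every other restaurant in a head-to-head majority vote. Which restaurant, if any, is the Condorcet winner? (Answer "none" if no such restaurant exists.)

Lantern

Head-to-head results (11 friends):
Cedar vs Juniper: Cedar preferred on 0 ballots; Juniper wins 11–0.
Cedar vs Grove: 2 for Cedar, 9 for Grove — Grove by 9–2.
Cedar vs Lantern: 2 for Cedar, 9 for Lantern — Lantern by 9–2.
Juniper vs Grove: 5+2+2+2 = 11 for Juniper, 0 for Grove — Juniper by 11–0.
Juniper vs Lantern: 4 to 7, Lantern.
Grove vs Lantern: 2 to 9, Lantern.
Only Lantern has no losses; Lantern is the Condorcet winner.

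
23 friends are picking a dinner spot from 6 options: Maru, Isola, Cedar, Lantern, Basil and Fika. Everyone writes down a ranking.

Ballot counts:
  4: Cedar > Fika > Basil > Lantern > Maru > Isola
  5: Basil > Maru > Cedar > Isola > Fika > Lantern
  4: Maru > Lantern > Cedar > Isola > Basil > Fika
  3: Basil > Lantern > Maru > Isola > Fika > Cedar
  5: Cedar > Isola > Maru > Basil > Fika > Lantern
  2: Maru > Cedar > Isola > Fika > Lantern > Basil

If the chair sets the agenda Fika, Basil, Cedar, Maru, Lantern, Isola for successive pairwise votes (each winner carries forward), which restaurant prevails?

Round 1: Fika vs Basil — 6–17, Basil advances.
Round 2: Basil vs Cedar — 8–15, Cedar advances.
Round 3: Cedar vs Maru — 9–14, Maru advances.
Round 4: Maru vs Lantern — 16–7, Maru advances.
Round 5: Maru vs Isola — 18–5, Maru advances.
The agenda winner is Maru.

Maru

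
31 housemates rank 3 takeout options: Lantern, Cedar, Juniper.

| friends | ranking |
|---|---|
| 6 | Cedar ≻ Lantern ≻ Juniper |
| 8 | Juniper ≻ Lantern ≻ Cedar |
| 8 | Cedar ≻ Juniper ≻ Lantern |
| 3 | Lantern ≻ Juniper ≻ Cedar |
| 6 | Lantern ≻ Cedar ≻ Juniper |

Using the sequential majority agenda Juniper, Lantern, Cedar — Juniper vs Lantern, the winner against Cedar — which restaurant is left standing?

Cedar

Round 1: Juniper vs Lantern — 16–15, Juniper advances.
Round 2: Juniper vs Cedar — 11–20, Cedar advances.
The agenda winner is Cedar.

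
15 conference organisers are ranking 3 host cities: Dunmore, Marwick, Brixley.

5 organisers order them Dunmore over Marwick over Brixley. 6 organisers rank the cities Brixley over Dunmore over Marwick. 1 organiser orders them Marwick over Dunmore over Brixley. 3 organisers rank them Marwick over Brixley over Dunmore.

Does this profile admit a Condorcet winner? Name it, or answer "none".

Pairwise majorities:
Dunmore vs Marwick: Dunmore, 11–4.
Dunmore–Brixley: Brixley 9–6.
Marwick vs Brixley: Marwick wins 9–6.
Every city loses at least once (Dunmore loses to Brixley; Marwick loses to Dunmore; Brixley loses to Marwick). The majority relation contains the cycle Dunmore beats Marwick beats Brixley beats Dunmore, so there is no Condorcet winner.

none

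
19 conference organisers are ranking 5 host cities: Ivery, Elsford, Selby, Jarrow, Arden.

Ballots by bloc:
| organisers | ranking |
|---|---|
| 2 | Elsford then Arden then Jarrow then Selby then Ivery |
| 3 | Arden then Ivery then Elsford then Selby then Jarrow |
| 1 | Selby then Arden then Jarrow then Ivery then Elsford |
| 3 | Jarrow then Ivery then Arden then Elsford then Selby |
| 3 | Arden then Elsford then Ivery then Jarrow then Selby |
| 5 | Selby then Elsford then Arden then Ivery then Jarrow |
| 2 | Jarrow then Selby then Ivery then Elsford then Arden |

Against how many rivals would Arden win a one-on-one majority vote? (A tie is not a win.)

4

Arden against each rival (19 organisers):
Arden vs Ivery: Arden preferred on 2+3+1+3+5 = 14 ballots; Arden wins 14–5.
Arden–Elsford: Arden 10–9.
Arden vs Selby: Arden, 11–8.
Arden vs Jarrow: Arden is ranked higher on 2+3+1+3+5 = 14 ballots, Jarrow on 5. Arden wins 14–5.
Arden beats Ivery, Elsford, Selby, Jarrow — 4 pairwise wins.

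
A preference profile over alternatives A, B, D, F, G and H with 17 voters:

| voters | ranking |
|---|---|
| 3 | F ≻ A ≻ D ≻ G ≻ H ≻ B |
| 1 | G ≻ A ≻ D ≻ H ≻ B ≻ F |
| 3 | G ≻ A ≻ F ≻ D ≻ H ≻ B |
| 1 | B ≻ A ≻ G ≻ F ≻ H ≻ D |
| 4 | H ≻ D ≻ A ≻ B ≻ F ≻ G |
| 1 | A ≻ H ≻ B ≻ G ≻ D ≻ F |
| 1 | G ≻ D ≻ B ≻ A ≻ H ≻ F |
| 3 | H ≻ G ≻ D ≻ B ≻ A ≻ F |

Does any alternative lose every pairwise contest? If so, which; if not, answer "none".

Pairwise majorities:
A vs B: A preferred on 3+1+3+4+1 = 12 ballots; A wins 12–5.
A vs D: A wins 9–8.
A vs F: A wins 14–3.
A vs G: A wins 9–8.
A vs H: A preferred on 3+1+3+1+1+1 = 10 ballots; A wins 10–7.
B vs D: D wins 15–2.
B vs F: B, 11–6.
B vs G: 6 to 11, G.
B–H: H 15–2.
D vs F: 10 to 7, D.
D vs G: G wins 10–7.
D–H: H 9–8.
F vs G: G wins 10–7.
F vs H: 3+3+1 = 7 for F, 10 for H — H by 10–7.
G vs H: G is ranked higher on 3+1+3+1+1 = 9 ballots, H on 8. G wins 9–8.
F loses to every other alternative — it is the Condorcet loser.

F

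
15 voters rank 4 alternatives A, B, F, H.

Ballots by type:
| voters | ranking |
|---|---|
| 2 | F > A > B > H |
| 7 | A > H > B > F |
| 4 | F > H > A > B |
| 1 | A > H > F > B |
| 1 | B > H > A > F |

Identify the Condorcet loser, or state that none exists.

Pairwise majorities:
A vs B: A is ranked higher on 2+7+4+1 = 14 ballots, B on 1. A wins 14–1.
A–F: A 9–6.
A vs H: A preferred on 2+7+1 = 10 ballots; A wins 10–5.
B vs F: 7+1 = 8 for B, 7 for F — B by 8–7.
B vs H: H, 12–3.
F vs H: 2+4 = 6 for F, 9 for H — H by 9–6.
F loses to every other alternative — it is the Condorcet loser.

F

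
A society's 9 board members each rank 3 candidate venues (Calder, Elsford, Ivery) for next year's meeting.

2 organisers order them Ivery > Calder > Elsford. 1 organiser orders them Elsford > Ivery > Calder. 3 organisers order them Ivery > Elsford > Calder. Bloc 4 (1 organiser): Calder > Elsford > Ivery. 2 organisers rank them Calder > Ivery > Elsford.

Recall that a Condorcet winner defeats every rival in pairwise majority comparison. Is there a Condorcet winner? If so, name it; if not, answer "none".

Check each pair by majority over 9 ballots:
Calder vs Elsford: Calder preferred on 2+1+2 = 5 ballots; Calder wins 5–4.
Calder vs Ivery: Ivery, 6–3.
Elsford vs Ivery: 2 to 7, Ivery.
Ivery wins every pairwise contest, so Ivery is the Condorcet winner.

Ivery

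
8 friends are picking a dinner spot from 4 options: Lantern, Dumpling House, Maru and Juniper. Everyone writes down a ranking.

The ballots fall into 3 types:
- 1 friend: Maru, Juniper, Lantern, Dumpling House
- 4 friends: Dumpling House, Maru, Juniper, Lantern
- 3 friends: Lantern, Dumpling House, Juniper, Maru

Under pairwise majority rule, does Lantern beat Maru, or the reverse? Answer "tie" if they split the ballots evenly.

Maru

Ballots ranking Lantern above Maru: 3.
Ballots ranking Maru above Lantern: 8 − 3 = 5.
Maru wins the head-to-head 5–3.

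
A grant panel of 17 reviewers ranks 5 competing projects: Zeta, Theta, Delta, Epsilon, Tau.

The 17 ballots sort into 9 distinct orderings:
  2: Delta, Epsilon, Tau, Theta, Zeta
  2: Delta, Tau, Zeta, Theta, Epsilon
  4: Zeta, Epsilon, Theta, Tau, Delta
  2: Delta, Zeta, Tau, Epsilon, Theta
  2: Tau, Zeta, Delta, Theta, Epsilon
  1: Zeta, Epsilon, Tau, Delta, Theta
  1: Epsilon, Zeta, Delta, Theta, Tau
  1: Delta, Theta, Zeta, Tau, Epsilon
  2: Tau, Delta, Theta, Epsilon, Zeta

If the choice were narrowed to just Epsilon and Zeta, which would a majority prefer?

Zeta

Ballots ranking Epsilon above Zeta: 2 + 1 + 2 = 5.
Ballots ranking Zeta above Epsilon: 17 − 5 = 12.
Zeta wins the head-to-head 12–5.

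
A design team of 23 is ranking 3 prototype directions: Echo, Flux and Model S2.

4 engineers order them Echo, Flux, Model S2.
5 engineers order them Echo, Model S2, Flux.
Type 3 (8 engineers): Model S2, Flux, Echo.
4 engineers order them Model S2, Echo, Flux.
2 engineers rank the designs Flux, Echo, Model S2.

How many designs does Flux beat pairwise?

Flux against each rival (23 engineers):
Flux vs Echo: Flux is ranked higher on 8+2 = 10 ballots, Echo on 13. Echo wins 13–10.
Flux vs Model S2: Model S2 wins 17–6.
Flux beats no one; loses to Echo, Model S2 — 0 pairwise wins.

0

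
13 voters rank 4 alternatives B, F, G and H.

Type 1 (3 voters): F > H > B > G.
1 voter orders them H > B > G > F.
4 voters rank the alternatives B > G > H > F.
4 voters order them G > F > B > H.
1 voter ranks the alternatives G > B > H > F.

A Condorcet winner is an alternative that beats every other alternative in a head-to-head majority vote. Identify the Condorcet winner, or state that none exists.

none

Head-to-head results (13 voters):
B vs F: 6 to 7, F.
B vs G: B wins 8–5.
B vs H: 9 to 4, B.
F vs G: 3 for F, 10 for G — G by 10–3.
F vs H: 7 to 6, F.
G vs H: G preferred on 4+4+1 = 9 ballots; G wins 9–4.
Every alternative loses at least once (B loses to F; F loses to G; G loses to B; H loses to B). The majority relation contains the cycle B > G > F > B, so there is no Condorcet winner.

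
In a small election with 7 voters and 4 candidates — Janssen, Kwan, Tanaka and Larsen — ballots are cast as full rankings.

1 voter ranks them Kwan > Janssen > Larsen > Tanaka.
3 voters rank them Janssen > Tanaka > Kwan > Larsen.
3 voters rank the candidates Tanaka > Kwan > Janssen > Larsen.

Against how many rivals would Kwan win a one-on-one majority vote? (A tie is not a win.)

Kwan against each rival (7 voters):
Kwan vs Janssen: Kwan preferred on 1+3 = 4 ballots; Kwan wins 4–3.
Kwan vs Tanaka: 1 for Kwan, 6 for Tanaka — Tanaka by 6–1.
Kwan vs Larsen: 7 to 0, Kwan.
Kwan beats Janssen, Larsen; loses to Tanaka — 2 pairwise wins.

2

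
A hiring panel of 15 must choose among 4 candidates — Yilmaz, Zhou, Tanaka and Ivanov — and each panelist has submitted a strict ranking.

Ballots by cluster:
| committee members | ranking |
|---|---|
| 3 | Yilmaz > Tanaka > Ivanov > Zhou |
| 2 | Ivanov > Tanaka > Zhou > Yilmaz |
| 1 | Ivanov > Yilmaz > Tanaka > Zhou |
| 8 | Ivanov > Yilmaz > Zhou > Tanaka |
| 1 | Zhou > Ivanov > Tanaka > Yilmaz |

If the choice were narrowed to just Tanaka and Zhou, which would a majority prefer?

Zhou

Ballots ranking Tanaka above Zhou: 3 + 2 + 1 = 6.
Ballots ranking Zhou above Tanaka: 15 − 6 = 9.
Zhou wins the head-to-head 9–6.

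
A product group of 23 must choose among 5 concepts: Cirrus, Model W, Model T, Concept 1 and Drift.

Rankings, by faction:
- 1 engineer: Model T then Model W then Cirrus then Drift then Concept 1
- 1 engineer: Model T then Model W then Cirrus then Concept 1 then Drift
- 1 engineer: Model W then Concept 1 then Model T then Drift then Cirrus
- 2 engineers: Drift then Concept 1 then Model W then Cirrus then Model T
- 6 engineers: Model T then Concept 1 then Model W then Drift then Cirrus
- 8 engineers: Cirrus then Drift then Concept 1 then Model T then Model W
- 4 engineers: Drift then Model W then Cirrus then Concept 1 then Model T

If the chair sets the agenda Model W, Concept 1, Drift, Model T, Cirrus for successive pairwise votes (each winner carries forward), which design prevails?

Round 1: Model W vs Concept 1 — 7–16, Concept 1 advances.
Round 2: Concept 1 vs Drift — 8–15, Drift advances.
Round 3: Drift vs Model T — 14–9, Drift advances.
Round 4: Drift vs Cirrus — 13–10, Drift advances.
Drift survives the agenda.

Drift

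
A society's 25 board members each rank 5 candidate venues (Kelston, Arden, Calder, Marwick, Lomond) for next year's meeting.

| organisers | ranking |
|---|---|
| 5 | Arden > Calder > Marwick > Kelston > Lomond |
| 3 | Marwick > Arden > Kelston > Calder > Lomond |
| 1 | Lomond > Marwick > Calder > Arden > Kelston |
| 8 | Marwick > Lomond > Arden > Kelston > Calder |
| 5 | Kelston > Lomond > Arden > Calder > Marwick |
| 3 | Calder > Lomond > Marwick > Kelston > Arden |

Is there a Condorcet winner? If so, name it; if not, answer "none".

none

Check each pair by majority over 25 ballots:
Kelston vs Arden: Arden wins 17–8.
Kelston vs Calder: Kelston, 16–9.
Kelston vs Marwick: Marwick, 20–5.
Kelston–Lomond: Kelston 13–12.
Arden–Calder: Arden 21–4.
Arden–Marwick: Marwick 15–10.
Arden–Lomond: Lomond 17–8.
Calder vs Marwick: Calder, 13–12.
Calder vs Lomond: Lomond wins 14–11.
Marwick vs Lomond: Marwick wins 16–9.
Each city drops at least one matchup (Kelston loses to Arden; Arden loses to Marwick; Calder loses to Kelston; Marwick loses to Calder; Lomond loses to Kelston); the cycle Kelston → Calder → Marwick → Kelston rules out a Condorcet winner.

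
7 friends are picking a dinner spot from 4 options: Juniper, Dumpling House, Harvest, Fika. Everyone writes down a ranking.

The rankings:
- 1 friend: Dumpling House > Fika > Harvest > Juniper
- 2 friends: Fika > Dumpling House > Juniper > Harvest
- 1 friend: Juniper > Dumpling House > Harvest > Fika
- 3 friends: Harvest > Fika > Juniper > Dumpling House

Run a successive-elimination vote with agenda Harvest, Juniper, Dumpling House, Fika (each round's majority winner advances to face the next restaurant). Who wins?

Round 1: Harvest vs Juniper — 4–3, Harvest advances.
Round 2: Harvest vs Dumpling House — 3–4, Dumpling House advances.
Round 3: Dumpling House vs Fika — 2–5, Fika advances.
The agenda winner is Fika.

Fika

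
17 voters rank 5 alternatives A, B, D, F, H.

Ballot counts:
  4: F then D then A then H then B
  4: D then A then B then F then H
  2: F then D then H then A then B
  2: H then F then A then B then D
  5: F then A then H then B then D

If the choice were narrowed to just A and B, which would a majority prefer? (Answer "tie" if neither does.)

A

Ballots ranking A above B: 4 + 4 + 2 + 2 + 5 = 17.
Ballots ranking B above A: 17 − 17 = 0.
A wins the head-to-head 17–0.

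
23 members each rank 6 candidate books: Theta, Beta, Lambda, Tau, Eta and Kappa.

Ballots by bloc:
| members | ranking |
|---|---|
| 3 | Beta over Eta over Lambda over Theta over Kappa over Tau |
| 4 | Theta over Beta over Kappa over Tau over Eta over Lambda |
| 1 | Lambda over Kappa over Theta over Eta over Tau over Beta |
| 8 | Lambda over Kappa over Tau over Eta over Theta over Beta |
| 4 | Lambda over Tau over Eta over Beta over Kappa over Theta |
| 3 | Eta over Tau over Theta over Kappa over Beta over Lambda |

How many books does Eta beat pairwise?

2

Eta against each rival (23 members):
Eta vs Theta: Eta is ranked higher on 3+8+4+3 = 18 ballots, Theta on 5. Eta wins 18–5.
Eta vs Beta: 1+8+4+3 = 16 for Eta, 7 for Beta — Eta by 16–7.
Eta vs Lambda: 10 to 13, Lambda.
Eta vs Tau: Tau wins 16–7.
Eta vs Kappa: Kappa, 13–10.
Eta beats Theta, Beta; loses to Lambda, Tau, Kappa — 2 pairwise wins.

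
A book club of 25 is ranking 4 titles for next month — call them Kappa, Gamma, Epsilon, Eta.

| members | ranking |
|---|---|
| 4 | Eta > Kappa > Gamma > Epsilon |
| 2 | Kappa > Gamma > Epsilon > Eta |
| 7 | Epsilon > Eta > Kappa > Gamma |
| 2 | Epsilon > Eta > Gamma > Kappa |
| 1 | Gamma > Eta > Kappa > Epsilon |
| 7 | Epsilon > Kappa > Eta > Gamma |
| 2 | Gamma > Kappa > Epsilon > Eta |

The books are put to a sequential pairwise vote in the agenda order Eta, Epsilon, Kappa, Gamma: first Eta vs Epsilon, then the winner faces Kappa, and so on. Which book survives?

Round 1: Eta vs Epsilon — 5–20, Epsilon advances.
Round 2: Epsilon vs Kappa — 16–9, Epsilon advances.
Round 3: Epsilon vs Gamma — 16–9, Epsilon advances.
The agenda winner is Epsilon.

Epsilon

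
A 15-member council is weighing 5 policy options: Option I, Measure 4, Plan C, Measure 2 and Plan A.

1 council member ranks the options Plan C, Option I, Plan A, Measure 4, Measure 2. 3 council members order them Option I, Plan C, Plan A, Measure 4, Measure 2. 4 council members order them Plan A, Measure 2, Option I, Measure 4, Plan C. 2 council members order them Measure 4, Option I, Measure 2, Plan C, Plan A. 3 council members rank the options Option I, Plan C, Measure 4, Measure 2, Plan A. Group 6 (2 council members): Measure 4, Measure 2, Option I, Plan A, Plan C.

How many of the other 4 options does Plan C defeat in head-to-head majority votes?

1

Plan C against each rival (15 council members):
Plan C vs Option I: 1 for Plan C, 14 for Option I — Option I by 14–1.
Plan C vs Measure 4: 1+3+3 = 7 for Plan C, 8 for Measure 4 — Measure 4 by 8–7.
Plan C vs Measure 2: Plan C preferred on 1+3+3 = 7 ballots; Measure 2 wins 8–7.
Plan C vs Plan A: Plan C, 9–6.
Plan C beats Plan A; loses to Option I, Measure 4, Measure 2 — 1 pairwise win.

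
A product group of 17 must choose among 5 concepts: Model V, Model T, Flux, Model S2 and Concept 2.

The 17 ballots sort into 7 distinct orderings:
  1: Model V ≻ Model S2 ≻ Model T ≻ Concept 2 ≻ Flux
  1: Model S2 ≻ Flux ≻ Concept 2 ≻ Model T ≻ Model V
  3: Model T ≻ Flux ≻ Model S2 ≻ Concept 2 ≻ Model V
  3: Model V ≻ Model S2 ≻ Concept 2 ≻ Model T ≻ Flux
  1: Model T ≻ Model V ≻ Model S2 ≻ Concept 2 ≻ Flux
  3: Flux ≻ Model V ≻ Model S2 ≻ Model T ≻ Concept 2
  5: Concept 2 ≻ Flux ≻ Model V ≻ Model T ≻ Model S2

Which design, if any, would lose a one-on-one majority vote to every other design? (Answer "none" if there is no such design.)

none

Head-to-head results (17 engineers):
Model V vs Model T: 12 to 5, Model V.
Model V vs Flux: 1+3+1 = 5 for Model V, 12 for Flux — Flux by 12–5.
Model V vs Model S2: 1+3+1+3+5 = 13 for Model V, 4 for Model S2 — Model V by 13–4.
Model V vs Concept 2: 1+3+1+3 = 8 for Model V, 9 for Concept 2 — Concept 2 by 9–8.
Model T vs Flux: Model T preferred on 1+3+3+1 = 8 ballots; Flux wins 9–8.
Model T vs Model S2: 3+1+5 = 9 for Model T, 8 for Model S2 — Model T by 9–8.
Model T vs Concept 2: 8 to 9, Concept 2.
Flux vs Model S2: 11 to 6, Flux.
Flux vs Concept 2: Concept 2 wins 10–7.
Model S2 vs Concept 2: Model S2 preferred on 1+1+3+3+1+3 = 12 ballots; Model S2 wins 12–5.
No design is winless: Model V beats Model T; Model T beats Model S2; Flux beats Model V; Model S2 beats Concept 2; Concept 2 beats Model V. There is no Condorcet loser.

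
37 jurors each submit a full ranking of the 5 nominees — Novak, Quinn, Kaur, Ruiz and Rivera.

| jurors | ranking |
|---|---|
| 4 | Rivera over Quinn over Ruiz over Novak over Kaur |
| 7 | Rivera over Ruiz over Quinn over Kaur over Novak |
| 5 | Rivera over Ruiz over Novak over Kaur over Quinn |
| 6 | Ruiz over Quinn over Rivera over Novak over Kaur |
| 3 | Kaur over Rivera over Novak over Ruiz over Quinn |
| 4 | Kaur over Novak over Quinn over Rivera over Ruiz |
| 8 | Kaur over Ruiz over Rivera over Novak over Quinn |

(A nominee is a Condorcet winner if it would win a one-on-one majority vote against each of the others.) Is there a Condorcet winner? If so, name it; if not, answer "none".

Head-to-head results (37 jurors):
Novak vs Quinn: Novak wins 20–17.
Novak vs Kaur: Kaur, 22–15.
Novak–Ruiz: Ruiz 30–7.
Novak vs Rivera: Rivera, 33–4.
Quinn–Kaur: Kaur 20–17.
Quinn vs Ruiz: Ruiz, 29–8.
Quinn vs Rivera: Rivera wins 27–10.
Kaur–Ruiz: Ruiz 22–15.
Kaur vs Rivera: Rivera, 22–15.
Ruiz vs Rivera: Rivera, 23–14.
Rivera beats each of Novak, Quinn, Kaur, Ruiz — Rivera is the Condorcet winner.

Rivera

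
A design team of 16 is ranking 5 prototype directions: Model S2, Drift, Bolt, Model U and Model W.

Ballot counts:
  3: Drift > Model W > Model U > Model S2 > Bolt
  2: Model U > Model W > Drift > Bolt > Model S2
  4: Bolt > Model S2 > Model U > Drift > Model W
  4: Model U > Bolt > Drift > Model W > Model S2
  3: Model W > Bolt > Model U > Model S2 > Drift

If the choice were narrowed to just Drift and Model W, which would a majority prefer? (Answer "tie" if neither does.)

Drift

Ballots ranking Drift above Model W: 3 + 4 + 4 = 11.
Ballots ranking Model W above Drift: 16 − 11 = 5.
Drift wins the head-to-head 11–5.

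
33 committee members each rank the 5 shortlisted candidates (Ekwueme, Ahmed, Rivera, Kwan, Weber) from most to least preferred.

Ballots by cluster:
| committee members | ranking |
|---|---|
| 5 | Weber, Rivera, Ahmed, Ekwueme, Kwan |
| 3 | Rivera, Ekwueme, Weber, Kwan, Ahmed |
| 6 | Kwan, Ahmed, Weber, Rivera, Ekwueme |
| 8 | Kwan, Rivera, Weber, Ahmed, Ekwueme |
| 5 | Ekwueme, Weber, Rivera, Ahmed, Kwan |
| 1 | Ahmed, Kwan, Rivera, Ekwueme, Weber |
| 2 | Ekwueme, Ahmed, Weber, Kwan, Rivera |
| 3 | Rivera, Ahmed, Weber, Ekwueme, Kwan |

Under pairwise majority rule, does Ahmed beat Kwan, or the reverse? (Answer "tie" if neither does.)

Kwan

Ballots ranking Ahmed above Kwan: 5 + 5 + 1 + 2 + 3 = 16.
Ballots ranking Kwan above Ahmed: 33 − 16 = 17.
Kwan wins the head-to-head 17–16.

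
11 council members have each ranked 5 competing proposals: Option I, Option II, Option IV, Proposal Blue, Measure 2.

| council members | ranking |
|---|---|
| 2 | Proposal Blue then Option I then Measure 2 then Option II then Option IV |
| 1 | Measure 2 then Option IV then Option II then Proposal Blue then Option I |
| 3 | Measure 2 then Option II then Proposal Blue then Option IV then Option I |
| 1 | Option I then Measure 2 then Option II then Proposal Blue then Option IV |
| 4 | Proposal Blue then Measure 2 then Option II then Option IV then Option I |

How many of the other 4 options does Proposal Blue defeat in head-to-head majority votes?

4

Proposal Blue against each rival (11 council members):
Proposal Blue vs Option I: Proposal Blue preferred on 2+1+3+4 = 10 ballots; Proposal Blue wins 10–1.
Proposal Blue vs Option II: Proposal Blue is ranked higher on 2+4 = 6 ballots, Option II on 5. Proposal Blue wins 6–5.
Proposal Blue vs Option IV: 10 to 1, Proposal Blue.
Proposal Blue vs Measure 2: 6 to 5, Proposal Blue.
Proposal Blue beats Option I, Option II, Option IV, Measure 2 — 4 pairwise wins.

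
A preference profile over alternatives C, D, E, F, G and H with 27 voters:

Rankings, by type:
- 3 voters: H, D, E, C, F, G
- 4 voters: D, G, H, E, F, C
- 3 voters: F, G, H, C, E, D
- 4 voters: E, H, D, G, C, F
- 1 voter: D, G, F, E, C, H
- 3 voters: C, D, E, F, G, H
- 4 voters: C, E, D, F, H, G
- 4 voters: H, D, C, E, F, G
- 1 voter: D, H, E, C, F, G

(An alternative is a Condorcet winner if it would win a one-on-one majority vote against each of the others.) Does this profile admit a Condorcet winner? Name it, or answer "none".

H

Check each pair by majority over 27 ballots:
C vs D: 3+3+4 = 10 for C, 17 for D — D by 17–10.
C vs E: 14 to 13, C.
C vs F: 19 to 8, C.
C vs G: 3+3+4+4+1 = 15 for C, 12 for G — C by 15–12.
C vs H: 8 to 19, H.
D vs E: D is ranked higher on 3+4+1+3+4+1 = 16 ballots, E on 11. D wins 16–11.
D vs F: D preferred on 24 ballots; D wins 24–3.
D vs G: D preferred on 24 ballots; D wins 24–3.
D vs H: 4+1+3+4+1 = 13 for D, 14 for H — H by 14–13.
E vs F: 23 to 4, E.
E vs G: E preferred on 3+4+3+4+4+1 = 19 ballots; E wins 19–8.
E vs H: E preferred on 4+1+3+4 = 12 ballots; H wins 15–12.
F vs G: 3+3+3+4+4+1 = 18 for F, 9 for G — F by 18–9.
F vs H: F is ranked higher on 3+1+3+4 = 11 ballots, H on 16. H wins 16–11.
G vs H: 4+3+1+3 = 11 for G, 16 for H — H by 16–11.
Only H has no losses; H is the Condorcet winner.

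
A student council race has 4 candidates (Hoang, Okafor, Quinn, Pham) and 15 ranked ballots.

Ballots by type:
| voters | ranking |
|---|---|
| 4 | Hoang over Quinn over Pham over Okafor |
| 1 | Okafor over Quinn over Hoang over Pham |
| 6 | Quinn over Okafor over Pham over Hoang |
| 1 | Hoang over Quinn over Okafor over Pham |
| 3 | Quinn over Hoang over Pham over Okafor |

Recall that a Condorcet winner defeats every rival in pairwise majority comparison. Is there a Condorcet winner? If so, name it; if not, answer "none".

Quinn

Head-to-head results (15 voters):
Hoang vs Okafor: Hoang, 8–7.
Hoang vs Quinn: Quinn wins 10–5.
Hoang vs Pham: Hoang wins 9–6.
Okafor vs Quinn: Quinn wins 14–1.
Okafor vs Pham: Okafor, 8–7.
Quinn vs Pham: Quinn wins 15–0.
Quinn defeats every rival head-to-head and is the Condorcet winner.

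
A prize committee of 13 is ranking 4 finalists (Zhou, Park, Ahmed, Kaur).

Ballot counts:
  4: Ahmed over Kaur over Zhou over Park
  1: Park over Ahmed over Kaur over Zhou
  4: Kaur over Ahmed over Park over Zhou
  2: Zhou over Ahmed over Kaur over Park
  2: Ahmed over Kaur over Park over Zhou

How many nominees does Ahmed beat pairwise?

3

Ahmed against each rival (13 jurors):
Ahmed vs Zhou: Ahmed preferred on 4+1+4+2 = 11 ballots; Ahmed wins 11–2.
Ahmed vs Park: Ahmed preferred on 4+4+2+2 = 12 ballots; Ahmed wins 12–1.
Ahmed vs Kaur: Ahmed, 9–4.
Ahmed beats Zhou, Park, Kaur — 3 pairwise wins.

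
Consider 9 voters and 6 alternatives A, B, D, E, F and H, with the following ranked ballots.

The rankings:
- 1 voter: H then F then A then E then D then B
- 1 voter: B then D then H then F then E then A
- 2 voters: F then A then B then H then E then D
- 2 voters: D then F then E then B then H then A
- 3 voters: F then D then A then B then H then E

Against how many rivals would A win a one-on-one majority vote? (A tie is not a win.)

3

A against each rival (9 voters):
A vs B: A, 6–3.
A vs D: A is ranked higher on 1+2 = 3 ballots, D on 6. D wins 6–3.
A vs E: 1+2+3 = 6 for A, 3 for E — A by 6–3.
A–F: F 9–0.
A vs H: A wins 5–4.
A beats B, E, H; loses to D, F — 3 pairwise wins.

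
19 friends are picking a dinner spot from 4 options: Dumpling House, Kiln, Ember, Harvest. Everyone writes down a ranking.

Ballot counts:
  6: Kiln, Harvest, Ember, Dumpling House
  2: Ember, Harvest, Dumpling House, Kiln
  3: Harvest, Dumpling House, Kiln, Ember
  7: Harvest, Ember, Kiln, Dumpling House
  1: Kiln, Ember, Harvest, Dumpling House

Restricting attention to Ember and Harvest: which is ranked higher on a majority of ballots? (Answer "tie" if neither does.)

Harvest

Ballots ranking Ember above Harvest: 2 + 1 = 3.
Ballots ranking Harvest above Ember: 19 − 3 = 16.
Harvest wins the head-to-head 16–3.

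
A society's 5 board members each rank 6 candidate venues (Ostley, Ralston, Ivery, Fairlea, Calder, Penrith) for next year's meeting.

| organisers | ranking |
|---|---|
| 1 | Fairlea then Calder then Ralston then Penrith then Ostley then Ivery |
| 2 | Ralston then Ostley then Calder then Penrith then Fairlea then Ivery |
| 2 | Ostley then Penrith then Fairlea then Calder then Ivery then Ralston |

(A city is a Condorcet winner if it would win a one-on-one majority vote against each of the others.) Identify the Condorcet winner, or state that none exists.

none

Pairwise majorities:
Ostley vs Ralston: Ostley preferred on 2 ballots; Ralston wins 3–2.
Ostley vs Ivery: 1+2+2 = 5 for Ostley, 0 for Ivery — Ostley by 5–0.
Ostley vs Fairlea: 4 to 1, Ostley.
Ostley vs Calder: Ostley is ranked higher on 2+2 = 4 ballots, Calder on 1. Ostley wins 4–1.
Ostley vs Penrith: Ostley is ranked higher on 2+2 = 4 ballots, Penrith on 1. Ostley wins 4–1.
Ralston vs Ivery: Ralston preferred on 1+2 = 3 ballots; Ralston wins 3–2.
Ralston vs Fairlea: 2 to 3, Fairlea.
Ralston vs Calder: 2 for Ralston, 3 for Calder — Calder by 3–2.
Ralston vs Penrith: 3 to 2, Ralston.
Ivery vs Fairlea: 0 for Ivery, 5 for Fairlea — Fairlea by 5–0.
Ivery vs Calder: 0 to 5, Calder.
Ivery vs Penrith: 0 to 5, Penrith.
Fairlea vs Calder: 3 to 2, Fairlea.
Fairlea vs Penrith: 1 to 4, Penrith.
Calder vs Penrith: Calder preferred on 1+2 = 3 ballots; Calder wins 3–2.
No city is unbeaten: Ostley loses to Ralston; Ralston loses to Fairlea; Ivery loses to Ostley; Fairlea loses to Ostley; Calder loses to Ostley; Penrith loses to Ostley. In particular Ostley → Fairlea → Ralston → Ostley is a majority cycle — no Condorcet winner exists.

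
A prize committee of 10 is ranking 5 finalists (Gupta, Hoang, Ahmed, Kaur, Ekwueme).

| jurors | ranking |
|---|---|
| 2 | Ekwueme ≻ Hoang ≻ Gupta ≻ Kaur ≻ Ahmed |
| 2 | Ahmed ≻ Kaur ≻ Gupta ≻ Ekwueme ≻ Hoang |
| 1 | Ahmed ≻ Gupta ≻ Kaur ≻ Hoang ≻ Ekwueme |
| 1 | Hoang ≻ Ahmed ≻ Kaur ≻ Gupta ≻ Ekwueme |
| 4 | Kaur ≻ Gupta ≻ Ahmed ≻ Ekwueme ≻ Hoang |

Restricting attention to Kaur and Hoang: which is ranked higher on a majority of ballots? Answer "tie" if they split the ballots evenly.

Ballots ranking Kaur above Hoang: 2 + 1 + 4 = 7.
Ballots ranking Hoang above Kaur: 10 − 7 = 3.
Kaur wins the head-to-head 7–3.

Kaur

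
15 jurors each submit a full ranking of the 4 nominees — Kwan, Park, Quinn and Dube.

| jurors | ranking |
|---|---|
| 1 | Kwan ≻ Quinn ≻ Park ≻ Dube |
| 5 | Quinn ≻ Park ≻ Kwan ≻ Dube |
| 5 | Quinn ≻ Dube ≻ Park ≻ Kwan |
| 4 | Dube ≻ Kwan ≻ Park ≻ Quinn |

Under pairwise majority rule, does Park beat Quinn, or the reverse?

Quinn

Ballots ranking Park above Quinn: 4.
Ballots ranking Quinn above Park: 15 − 4 = 11.
Quinn wins the head-to-head 11–4.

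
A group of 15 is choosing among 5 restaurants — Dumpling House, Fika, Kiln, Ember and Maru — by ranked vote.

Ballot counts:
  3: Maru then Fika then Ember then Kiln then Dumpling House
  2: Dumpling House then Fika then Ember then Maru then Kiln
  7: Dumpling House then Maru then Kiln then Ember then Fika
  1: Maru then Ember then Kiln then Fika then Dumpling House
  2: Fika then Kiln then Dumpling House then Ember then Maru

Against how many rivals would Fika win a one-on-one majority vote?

0

Fika against each rival (15 friends):
Fika vs Dumpling House: 6 to 9, Dumpling House.
Fika vs Kiln: Fika is ranked higher on 3+2+2 = 7 ballots, Kiln on 8. Kiln wins 8–7.
Fika vs Ember: Ember, 8–7.
Fika vs Maru: Maru, 11–4.
Fika beats no one; loses to Dumpling House, Kiln, Ember, Maru — 0 pairwise wins.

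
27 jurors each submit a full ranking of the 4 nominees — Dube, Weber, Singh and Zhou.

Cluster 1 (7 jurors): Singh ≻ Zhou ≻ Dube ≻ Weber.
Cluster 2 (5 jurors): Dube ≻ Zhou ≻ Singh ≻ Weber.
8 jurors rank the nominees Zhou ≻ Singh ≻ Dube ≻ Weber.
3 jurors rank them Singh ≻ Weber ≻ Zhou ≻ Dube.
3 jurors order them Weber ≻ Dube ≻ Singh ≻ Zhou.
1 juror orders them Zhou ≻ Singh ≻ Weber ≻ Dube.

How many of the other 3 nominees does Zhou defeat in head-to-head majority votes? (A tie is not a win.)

3

Zhou against each rival (27 jurors):
Zhou–Dube: Zhou 19–8.
Zhou–Weber: Zhou 21–6.
Zhou vs Singh: Zhou wins 14–13.
Zhou beats Dube, Weber, Singh — 3 pairwise wins.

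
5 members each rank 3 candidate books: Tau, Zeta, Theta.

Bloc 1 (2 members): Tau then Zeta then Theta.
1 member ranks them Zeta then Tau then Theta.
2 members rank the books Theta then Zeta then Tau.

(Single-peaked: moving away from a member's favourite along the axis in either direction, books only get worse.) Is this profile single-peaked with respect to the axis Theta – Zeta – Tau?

yes

Axis positions: Theta=1, Zeta=2, Tau=3.
Bloc 1 (peak Tau at position 3): ranking walks positions 3-2-1, expanding outward from the peak — single-peaked.
Bloc 2 (peak Zeta at position 2): ranking walks positions 2-3-1, expanding outward from the peak — single-peaked.
Bloc 3 (peak Theta at position 1): ranking walks positions 1-2-3, expanding outward from the peak — single-peaked.
Every ranking is single-peaked on this axis.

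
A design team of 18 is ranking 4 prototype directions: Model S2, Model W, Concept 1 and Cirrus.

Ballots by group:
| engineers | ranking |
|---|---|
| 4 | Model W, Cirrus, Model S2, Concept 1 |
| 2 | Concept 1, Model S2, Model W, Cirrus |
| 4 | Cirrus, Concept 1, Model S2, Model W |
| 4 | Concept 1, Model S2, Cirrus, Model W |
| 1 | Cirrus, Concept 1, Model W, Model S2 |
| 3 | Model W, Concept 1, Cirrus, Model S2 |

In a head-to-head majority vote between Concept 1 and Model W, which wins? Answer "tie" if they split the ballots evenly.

Concept 1

Ballots ranking Concept 1 above Model W: 2 + 4 + 4 + 1 = 11.
Ballots ranking Model W above Concept 1: 18 − 11 = 7.
Concept 1 wins the head-to-head 11–7.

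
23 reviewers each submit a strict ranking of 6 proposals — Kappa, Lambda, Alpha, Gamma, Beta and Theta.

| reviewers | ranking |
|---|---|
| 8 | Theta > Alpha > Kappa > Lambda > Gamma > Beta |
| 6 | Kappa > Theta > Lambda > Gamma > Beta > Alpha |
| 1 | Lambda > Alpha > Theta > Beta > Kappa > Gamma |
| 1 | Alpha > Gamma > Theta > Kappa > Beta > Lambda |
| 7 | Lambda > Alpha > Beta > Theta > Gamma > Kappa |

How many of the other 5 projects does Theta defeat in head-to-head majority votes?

5

Theta against each rival (23 reviewers):
Theta vs Kappa: Theta wins 17–6.
Theta–Lambda: Theta 15–8.
Theta vs Alpha: 14 to 9, Theta.
Theta vs Gamma: Theta preferred on 8+6+1+7 = 22 ballots; Theta wins 22–1.
Theta vs Beta: Theta wins 16–7.
Theta beats Kappa, Lambda, Alpha, Gamma, Beta — 5 pairwise wins.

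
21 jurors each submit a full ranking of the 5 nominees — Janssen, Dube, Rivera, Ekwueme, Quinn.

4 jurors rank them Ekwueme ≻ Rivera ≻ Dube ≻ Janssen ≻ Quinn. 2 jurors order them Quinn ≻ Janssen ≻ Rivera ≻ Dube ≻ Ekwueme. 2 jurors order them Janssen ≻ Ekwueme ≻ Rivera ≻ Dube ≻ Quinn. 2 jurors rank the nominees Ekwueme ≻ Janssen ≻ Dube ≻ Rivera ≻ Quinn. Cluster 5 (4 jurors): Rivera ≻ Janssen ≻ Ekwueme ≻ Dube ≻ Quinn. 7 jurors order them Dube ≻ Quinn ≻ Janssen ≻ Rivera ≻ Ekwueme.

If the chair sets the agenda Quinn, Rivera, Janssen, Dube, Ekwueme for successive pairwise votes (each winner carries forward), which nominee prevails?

Round 1: Quinn vs Rivera — 9–12, Rivera advances.
Round 2: Rivera vs Janssen — 8–13, Janssen advances.
Round 3: Janssen vs Dube — 10–11, Dube advances.
Round 4: Dube vs Ekwueme — 9–12, Ekwueme advances.
Ekwueme survives the agenda.

Ekwueme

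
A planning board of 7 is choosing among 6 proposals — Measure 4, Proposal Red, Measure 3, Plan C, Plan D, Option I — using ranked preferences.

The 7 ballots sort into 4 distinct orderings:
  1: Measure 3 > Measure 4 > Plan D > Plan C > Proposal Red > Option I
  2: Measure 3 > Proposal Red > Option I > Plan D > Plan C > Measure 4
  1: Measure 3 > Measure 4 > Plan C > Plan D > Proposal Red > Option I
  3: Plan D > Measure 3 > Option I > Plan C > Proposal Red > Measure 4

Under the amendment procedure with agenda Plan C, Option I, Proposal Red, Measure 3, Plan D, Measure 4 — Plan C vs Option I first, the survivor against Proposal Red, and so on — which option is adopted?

Round 1: Plan C vs Option I — 2–5, Option I advances.
Round 2: Option I vs Proposal Red — 3–4, Proposal Red advances.
Round 3: Proposal Red vs Measure 3 — 0–7, Measure 3 advances.
Round 4: Measure 3 vs Plan D — 4–3, Measure 3 advances.
Round 5: Measure 3 vs Measure 4 — 7–0, Measure 3 advances.
Measure 3 survives the agenda.

Measure 3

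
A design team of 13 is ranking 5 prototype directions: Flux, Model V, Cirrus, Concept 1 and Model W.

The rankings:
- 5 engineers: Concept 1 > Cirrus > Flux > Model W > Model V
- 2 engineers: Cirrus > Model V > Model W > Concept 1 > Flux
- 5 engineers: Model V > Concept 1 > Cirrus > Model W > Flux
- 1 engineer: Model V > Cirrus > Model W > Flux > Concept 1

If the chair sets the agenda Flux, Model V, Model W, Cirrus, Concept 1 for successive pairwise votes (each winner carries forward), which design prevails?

Round 1: Flux vs Model V — 5–8, Model V advances.
Round 2: Model V vs Model W — 8–5, Model V advances.
Round 3: Model V vs Cirrus — 6–7, Cirrus advances.
Round 4: Cirrus vs Concept 1 — 3–10, Concept 1 advances.
Concept 1 survives the agenda.

Concept 1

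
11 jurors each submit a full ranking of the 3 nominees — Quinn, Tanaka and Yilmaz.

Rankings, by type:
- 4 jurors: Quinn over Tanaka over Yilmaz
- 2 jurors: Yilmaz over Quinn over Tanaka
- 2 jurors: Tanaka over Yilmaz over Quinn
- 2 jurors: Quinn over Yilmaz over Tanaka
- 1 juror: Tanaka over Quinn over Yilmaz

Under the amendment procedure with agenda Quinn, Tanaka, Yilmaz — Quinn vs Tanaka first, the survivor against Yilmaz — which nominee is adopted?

Quinn

Round 1: Quinn vs Tanaka — 8–3, Quinn advances.
Round 2: Quinn vs Yilmaz — 7–4, Quinn advances.
The agenda winner is Quinn.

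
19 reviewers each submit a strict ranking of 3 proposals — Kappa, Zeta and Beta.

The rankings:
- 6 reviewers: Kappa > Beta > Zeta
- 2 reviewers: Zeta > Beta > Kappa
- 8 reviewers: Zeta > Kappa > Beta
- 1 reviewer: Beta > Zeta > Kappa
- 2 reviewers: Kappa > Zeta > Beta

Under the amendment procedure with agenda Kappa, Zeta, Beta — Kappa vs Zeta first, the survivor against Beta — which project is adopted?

Round 1: Kappa vs Zeta — 8–11, Zeta advances.
Round 2: Zeta vs Beta — 12–7, Zeta advances.
Zeta survives the agenda.

Zeta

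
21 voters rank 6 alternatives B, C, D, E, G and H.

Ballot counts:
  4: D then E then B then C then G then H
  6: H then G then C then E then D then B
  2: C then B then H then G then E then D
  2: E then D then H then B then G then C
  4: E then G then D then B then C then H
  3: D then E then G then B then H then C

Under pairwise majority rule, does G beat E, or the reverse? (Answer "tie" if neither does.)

E

Ballots ranking G above E: 6 + 2 = 8.
Ballots ranking E above G: 21 − 8 = 13.
E wins the head-to-head 13–8.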